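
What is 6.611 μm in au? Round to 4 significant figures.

1 μm = 6.68459 × 10^-18 au.
So 6.611 × 6.68459 × 10^-18 ≈ 4.419 × 10^-17 au.

4.419 × 10^-17 astronomical units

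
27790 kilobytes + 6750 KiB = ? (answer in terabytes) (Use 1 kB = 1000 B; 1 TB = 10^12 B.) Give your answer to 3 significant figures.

3.47 × 10^-5 TB

27790 kB = 2.77900 × 10^-5 TB and 6750 KiB = 6.91200 × 10^-6 TB.
2.77900 × 10^-5 + 6.91200 × 10^-6 ≈ 3.47 × 10^-5 TB.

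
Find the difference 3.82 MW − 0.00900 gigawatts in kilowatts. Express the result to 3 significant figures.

-5180 kW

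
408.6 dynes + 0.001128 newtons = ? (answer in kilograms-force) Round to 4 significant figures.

0.0005317 kilograms-force

408.6 dyn = 0.000416656 kgf and 0.001128 N = 0.000115024 kgf.
0.000416656 + 0.000115024 ≈ 0.0005317 kgf.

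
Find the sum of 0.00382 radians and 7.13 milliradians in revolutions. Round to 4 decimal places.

0.0017 revolutions

0.00382 rad = 0.000607972 rev and 7.13 mrad = 0.00113477 rev.
0.000607972 + 0.00113477 ≈ 0.0017 rev.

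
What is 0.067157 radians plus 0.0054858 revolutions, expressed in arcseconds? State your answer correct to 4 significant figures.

0.067157 rad = 13852.1 arcsec and 0.0054858 rev = 7109.60 arcsec.
13852.1 + 7109.60 ≈ 20960 arcsec.

20960 arcseconds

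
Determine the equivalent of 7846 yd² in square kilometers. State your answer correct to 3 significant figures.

0.00656 square kilometers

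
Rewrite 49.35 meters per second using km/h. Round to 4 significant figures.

177.7 km/h

1 m/s = 3.60000 km/h.
So 49.35 × 3.60000 ≈ 177.7 km/h.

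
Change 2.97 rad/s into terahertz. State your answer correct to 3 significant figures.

4.73 × 10^-13 terahertz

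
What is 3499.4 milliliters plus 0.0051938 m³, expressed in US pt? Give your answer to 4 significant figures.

18.37 US pints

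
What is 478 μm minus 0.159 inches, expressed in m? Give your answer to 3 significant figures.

-0.00356 meters

478 μm = 0.000478000 m and 0.159 in = 0.00403860 m.
0.000478000 − 0.00403860 ≈ -0.00356 m.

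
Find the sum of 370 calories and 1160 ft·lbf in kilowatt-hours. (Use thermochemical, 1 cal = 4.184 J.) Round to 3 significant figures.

0.000867 kWh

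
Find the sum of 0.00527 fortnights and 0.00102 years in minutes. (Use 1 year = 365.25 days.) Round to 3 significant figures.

643 minutes

0.00527 fortnight = 106.243 min and 0.00102 yr = 536.479 min.
106.243 + 536.479 ≈ 643 min.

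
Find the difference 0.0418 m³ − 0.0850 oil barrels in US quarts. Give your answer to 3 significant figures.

0.0418 m³ = 44.1696 US qt and 0.0850 bbl = 14.2800 US qt.
44.1696 − 14.2800 ≈ 29.9 US qt.

29.9 US quarts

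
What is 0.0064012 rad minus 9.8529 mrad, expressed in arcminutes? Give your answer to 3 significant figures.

0.0064012 rad = 22.0057 arcmin and 9.8529 mrad = 33.8718 arcmin.
22.0057 − 33.8718 ≈ -11.9 arcmin.

-11.9 arcminutes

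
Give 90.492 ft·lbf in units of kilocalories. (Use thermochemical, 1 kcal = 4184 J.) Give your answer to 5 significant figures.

0.029324 kilocalories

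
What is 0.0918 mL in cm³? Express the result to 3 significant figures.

1 mL = 1.00000 cm³.
Thus 0.0918 × 1.00000 ≈ 0.0918 cm³.

0.0918 cm³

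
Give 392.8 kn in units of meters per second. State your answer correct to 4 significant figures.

1 kn = 0.514444 meters per second.
Then 392.8 × 0.514444 ≈ 202.1 m/s.

202.1 m/s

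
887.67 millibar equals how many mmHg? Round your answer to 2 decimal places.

665.81 mmHg

1 mbar = 0.750062 mmHg.
887.67 × 0.750062 ≈ 665.81 mmHg.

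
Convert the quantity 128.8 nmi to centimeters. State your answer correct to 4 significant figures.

2.385e+7 cm

1 nmi = 185200 cm.
Thus 128.8 × 185200 ≈ 2.385e+7 cm.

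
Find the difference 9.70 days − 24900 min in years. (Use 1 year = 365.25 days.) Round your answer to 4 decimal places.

9.70 d = 0.0265572 yr and 24900 min = 0.0473420 yr.
0.0265572 − 0.0473420 ≈ -0.0208 yr.

-0.0208 yr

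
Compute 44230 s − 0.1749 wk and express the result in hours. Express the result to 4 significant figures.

44230 s = 12.2861 h and 0.1749 wk = 29.3832 h.
12.2861 − 29.3832 ≈ -17.10 h.

-17.10 h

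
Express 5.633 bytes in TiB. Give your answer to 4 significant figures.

5.123e-12 tebibytes

1 B = 9.09495e-13 TiB.
Thus 5.633 × 9.09495e-13 ≈ 5.123e-12 TiB.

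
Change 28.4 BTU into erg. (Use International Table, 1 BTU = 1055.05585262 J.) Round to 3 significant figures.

3.00e+11 erg

1 British thermal unit = 1.05506e+10 erg.
Then 28.4 × 1.05506e+10 ≈ 3.00e+11 erg.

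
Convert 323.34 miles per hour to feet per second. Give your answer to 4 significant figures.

1 mph = 1.46667 ft/s.
Thus 323.34 × 1.46667 ≈ 474.2 ft/s.

474.2 feet per second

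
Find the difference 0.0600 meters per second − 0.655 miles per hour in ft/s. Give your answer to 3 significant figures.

0.0600 m/s = 0.196850 ft/s and 0.655 mph = 0.960667 ft/s.
0.196850 − 0.960667 ≈ -0.764 ft/s.

-0.764 ft/s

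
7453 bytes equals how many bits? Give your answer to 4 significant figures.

1 byte = 8.00000 bit.
Thus 7453 × 8.00000 ≈ 59620 bit.

59620 bits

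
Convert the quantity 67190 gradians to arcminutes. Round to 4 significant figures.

3.628e+6 arcminutes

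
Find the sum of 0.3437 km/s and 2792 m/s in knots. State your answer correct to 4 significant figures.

6095 kn

0.3437 km/s = 668.099 kn and 2792 m/s = 5427.21 kn.
668.099 + 5427.21 ≈ 6095 kn.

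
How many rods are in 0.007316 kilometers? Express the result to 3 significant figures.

1.45 rod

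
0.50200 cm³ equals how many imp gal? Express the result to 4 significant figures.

1 cubic centimeter = 0.000219969 imperial gallons.
So 0.50200 × 0.000219969 ≈ 0.0001104 imp gal.

0.0001104 imperial gallons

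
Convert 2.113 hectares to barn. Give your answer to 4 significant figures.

2.113 × 10^32 barn

1 ha = 1.00000 × 10^32 barns.
2.113 × 1.00000 × 10^32 ≈ 2.113 × 10^32 barn.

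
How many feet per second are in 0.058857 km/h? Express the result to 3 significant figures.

0.0536 ft/s

1 km/h = 0.911344 ft/s.
Then 0.058857 × 0.911344 ≈ 0.0536 ft/s.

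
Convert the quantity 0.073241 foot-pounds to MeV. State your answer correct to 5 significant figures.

6.1979e+11 MeV

1 foot-pound = 8.46235e+12 MeV.
0.073241 × 8.46235e+12 ≈ 6.1979e+11 MeV.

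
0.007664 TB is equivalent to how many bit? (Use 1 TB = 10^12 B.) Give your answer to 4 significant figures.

6.131 × 10^10 bit

1 TB = 8.00000 × 10^12 bit.
Then 0.007664 × 8.00000 × 10^12 ≈ 6.131 × 10^10 bit.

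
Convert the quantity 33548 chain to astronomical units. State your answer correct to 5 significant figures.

1 chain = 1.34473e-10 au.
So 33548 × 1.34473e-10 ≈ 4.5113e-6 au.

4.5113e-6 astronomical units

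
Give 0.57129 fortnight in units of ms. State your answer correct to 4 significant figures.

6.910e+8 ms

1 fortnight = 1.20960e+9 ms.
Then 0.57129 × 1.20960e+9 ≈ 6.910e+8 ms.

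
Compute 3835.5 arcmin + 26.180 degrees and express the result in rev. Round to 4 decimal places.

3835.5 arcmin = 0.177569 rev and 26.180 ° = 0.0727222 rev.
0.177569 + 0.0727222 ≈ 0.2503 rev.

0.2503 rev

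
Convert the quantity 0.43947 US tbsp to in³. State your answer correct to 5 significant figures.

1 US tablespoon = 0.902344 in³.
So 0.43947 × 0.902344 ≈ 0.39655 in³.

0.39655 cubic inches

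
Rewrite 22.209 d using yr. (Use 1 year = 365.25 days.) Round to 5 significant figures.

0.060805 years

1 day = 0.00273785 yr.
So 22.209 × 0.00273785 ≈ 0.060805 yr.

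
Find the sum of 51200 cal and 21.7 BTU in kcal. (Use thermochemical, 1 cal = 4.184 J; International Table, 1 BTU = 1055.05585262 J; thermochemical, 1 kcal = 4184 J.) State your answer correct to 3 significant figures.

56.7 kcal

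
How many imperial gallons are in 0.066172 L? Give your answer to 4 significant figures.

0.01456 imperial gallons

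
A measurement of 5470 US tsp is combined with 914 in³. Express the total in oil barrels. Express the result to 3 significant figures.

0.264 bbl

5470 US tsp = 0.169581 bbl and 914 in³ = 0.0942074 bbl.
0.169581 + 0.0942074 ≈ 0.264 bbl.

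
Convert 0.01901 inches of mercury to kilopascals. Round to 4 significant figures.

1 inch of mercury = 3.38639 kPa.
So 0.01901 × 3.38639 ≈ 0.06438 kPa.

0.06438 kPa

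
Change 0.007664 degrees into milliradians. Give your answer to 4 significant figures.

0.1338 mrad

1 ° = 17.4533 milliradians.
0.007664 × 17.4533 ≈ 0.1338 mrad.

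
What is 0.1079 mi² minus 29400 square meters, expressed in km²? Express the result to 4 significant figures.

0.2501 km²

0.1079 mi² = 0.279460 km² and 29400 m² = 0.0294000 km².
0.279460 − 0.0294000 ≈ 0.2501 km².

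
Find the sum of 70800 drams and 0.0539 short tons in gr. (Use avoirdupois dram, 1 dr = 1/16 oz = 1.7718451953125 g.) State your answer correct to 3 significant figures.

70800 dr = 1.93594e+6 gr and 0.0539 short ton = 754600 gr.
1.93594e+6 + 754600 ≈ 2.69e+6 gr.

2.69e+6 grains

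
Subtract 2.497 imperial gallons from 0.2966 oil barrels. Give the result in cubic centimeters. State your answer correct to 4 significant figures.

35800 cm³

0.2966 bbl = 47155.6 cm³ and 2.497 imp gal = 11351.6 cm³.
47155.6 − 11351.6 ≈ 35800 cm³.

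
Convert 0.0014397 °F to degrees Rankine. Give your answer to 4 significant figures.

°R = °F + 459.67.
Applying the formula gives 459.7 °R.

459.7 degrees Rankine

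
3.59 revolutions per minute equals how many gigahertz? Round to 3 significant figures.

1 rpm = 1.66667e-11 GHz.
Then 3.59 × 1.66667e-11 ≈ 5.98e-11 GHz.

5.98e-11 gigahertz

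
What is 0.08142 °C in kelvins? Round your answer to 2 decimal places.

273.23 kelvins

K = °C + 273.15.
Applying the formula gives 273.23 K.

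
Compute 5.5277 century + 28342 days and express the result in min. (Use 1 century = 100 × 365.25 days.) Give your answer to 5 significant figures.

5.5277 century = 2.90735 × 10^8 min and 28342 d = 4.08125 × 10^7 min.
2.90735 × 10^8 + 4.08125 × 10^7 ≈ 3.3155 × 10^8 min.

3.3155 × 10^8 min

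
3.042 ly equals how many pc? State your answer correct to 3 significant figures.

1 ly = 0.306601 pc.
Then 3.042 × 0.306601 ≈ 0.933 pc.

0.933 parsecs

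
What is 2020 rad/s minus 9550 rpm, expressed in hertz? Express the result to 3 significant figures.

162 Hz

2020 rad/s = 321.493 Hz and 9550 rpm = 159.167 Hz.
321.493 − 159.167 ≈ 162 Hz.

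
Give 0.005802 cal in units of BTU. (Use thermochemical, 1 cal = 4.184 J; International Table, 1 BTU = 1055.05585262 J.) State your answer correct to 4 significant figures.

1 calorie = 0.00396567 British thermal units.
0.005802 × 0.00396567 ≈ 2.301 × 10^-5 BTU.

2.301 × 10^-5 British thermal units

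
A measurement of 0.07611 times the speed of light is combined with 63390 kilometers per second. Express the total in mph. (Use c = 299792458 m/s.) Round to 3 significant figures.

0.07611 c = 5.10406e+7 mph and 63390 km/s = 1.41799e+8 mph.
5.10406e+7 + 1.41799e+8 ≈ 1.93e+8 mph.

1.93e+8 mph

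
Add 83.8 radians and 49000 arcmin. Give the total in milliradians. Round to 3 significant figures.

98100 mrad

83.8 rad = 83800.0 mrad and 49000 arcmin = 14253.5 mrad.
83800.0 + 14253.5 ≈ 98100 mrad.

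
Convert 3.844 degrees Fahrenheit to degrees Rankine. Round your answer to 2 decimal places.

°R = °F + 459.67.
Applying the formula gives 463.51 °R.

463.51 °R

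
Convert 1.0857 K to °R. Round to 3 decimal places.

°R = K × 9/5.
Applying the formula gives 1.954 °R.

1.954 degrees Rankine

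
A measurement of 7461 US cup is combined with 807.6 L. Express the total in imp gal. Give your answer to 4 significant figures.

7461 US cup = 388.286 imp gal and 807.6 L = 177.647 imp gal.
388.286 + 177.647 ≈ 565.9 imp gal.

565.9 imp gal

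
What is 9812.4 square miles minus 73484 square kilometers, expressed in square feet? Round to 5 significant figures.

9812.4 mi² = 2.73554 × 10^11 ft² and 73484 km² = 7.90975 × 10^11 ft².
2.73554 × 10^11 − 7.90975 × 10^11 ≈ -5.1742 × 10^11 ft².

-5.1742 × 10^11 ft²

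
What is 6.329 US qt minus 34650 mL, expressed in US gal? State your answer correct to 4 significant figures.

-7.571 US gallons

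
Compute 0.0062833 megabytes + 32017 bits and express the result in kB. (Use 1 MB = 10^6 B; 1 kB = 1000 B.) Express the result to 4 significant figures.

0.0062833 MB = 6.283300 kB and 32017 bit = 4.002125 kB.
6.283300 + 4.002125 ≈ 10.29 kB.

10.29 kilobytes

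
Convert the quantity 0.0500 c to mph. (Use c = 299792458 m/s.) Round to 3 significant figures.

1 c = 6.70617e+8 mph.
Thus 0.0500 × 6.70617e+8 ≈ 3.35e+7 mph.

3.35e+7 miles per hour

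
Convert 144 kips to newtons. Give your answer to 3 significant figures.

641000 N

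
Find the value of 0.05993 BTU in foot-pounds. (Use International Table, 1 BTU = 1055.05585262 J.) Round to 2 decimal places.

46.64 foot-pounds

1 British thermal unit = 778.169 ft·lbf.
Then 0.05993 × 778.169 ≈ 46.64 ft·lbf.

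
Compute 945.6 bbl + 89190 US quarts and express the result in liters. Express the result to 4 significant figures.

945.6 bbl = 150338 L and 89190 US qt = 84405.2 L.
150338 + 84405.2 ≈ 234700 L.

234700 L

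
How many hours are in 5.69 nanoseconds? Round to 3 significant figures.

1.58e-12 h

1 ns = 2.77778e-13 hours.
Thus 5.69 × 2.77778e-13 ≈ 1.58e-12 h.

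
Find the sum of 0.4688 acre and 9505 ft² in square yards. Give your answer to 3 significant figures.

3330 square yards

0.4688 acre = 2268.99 yd² and 9505 ft² = 1056.11 yd².
2268.99 + 1056.11 ≈ 3330 yd².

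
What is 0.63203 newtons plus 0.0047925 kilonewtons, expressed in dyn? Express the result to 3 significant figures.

542000 dyn

0.63203 N = 63203.0 dyn and 0.0047925 kN = 479250 dyn.
63203.0 + 479250 ≈ 542000 dyn.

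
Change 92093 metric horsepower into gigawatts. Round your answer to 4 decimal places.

1 PS = 7.35499 × 10^-7 GW.
Thus 92093 × 7.35499 × 10^-7 ≈ 0.0677 GW.

0.0677 GW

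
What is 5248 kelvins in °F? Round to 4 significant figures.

8987 °F

K = (°F + 459.67) × 5/9.
Applying the formula gives 8987 °F.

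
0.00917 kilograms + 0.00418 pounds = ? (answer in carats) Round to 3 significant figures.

55.3 carats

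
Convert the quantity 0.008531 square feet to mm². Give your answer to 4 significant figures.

1 ft² = 92903.0 mm².
0.008531 × 92903.0 ≈ 792.6 mm².

792.6 mm²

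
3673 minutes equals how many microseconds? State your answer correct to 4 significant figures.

1 min = 6.00000e+7 microseconds.
So 3673 × 6.00000e+7 ≈ 2.204e+11 μs.

2.204e+11 μs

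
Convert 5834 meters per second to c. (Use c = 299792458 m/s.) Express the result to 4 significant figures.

1.946e-5 c

1 meter per second = 3.33564e-9 c.
Thus 5834 × 3.33564e-9 ≈ 1.946e-5 c.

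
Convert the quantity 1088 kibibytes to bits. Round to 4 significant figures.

8.913 × 10^6 bit

1 KiB = 8192.00 bit.
1088 × 8192.00 ≈ 8.913 × 10^6 bit.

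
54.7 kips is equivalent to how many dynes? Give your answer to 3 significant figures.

1 kip = 4.44822e+8 dynes.
So 54.7 × 4.44822e+8 ≈ 2.43e+10 dyn.

2.43e+10 dyn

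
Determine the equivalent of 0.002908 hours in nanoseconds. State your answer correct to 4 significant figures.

1 h = 3.60000e+12 nanoseconds.
0.002908 × 3.60000e+12 ≈ 1.047e+10 ns.

1.047e+10 ns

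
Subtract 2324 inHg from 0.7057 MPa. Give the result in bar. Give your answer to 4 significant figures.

0.7057 MPa = 7.05700 bar and 2324 inHg = 78.6997 bar.
7.05700 − 78.6997 ≈ -71.64 bar.

-71.64 bar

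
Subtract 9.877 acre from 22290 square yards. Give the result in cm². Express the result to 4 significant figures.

-2.133 × 10^8 cm²

22290 yd² = 1.86373 × 10^8 cm² and 9.877 acre = 3.99708 × 10^8 cm².
1.86373 × 10^8 − 3.99708 × 10^8 ≈ -2.133 × 10^8 cm².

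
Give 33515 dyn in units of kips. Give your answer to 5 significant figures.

1 dyn = 2.24809e-9 kips.
33515 × 2.24809e-9 ≈ 7.5345e-5 kip.

7.5345e-5 kip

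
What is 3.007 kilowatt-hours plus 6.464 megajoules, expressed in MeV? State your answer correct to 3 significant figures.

1.08e+20 MeV

3.007 kWh = 6.75656e+19 MeV and 6.464 MJ = 4.03451e+19 MeV.
6.75656e+19 + 4.03451e+19 ≈ 1.08e+20 MeV.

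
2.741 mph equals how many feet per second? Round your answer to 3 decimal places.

4.020 ft/s

1 mile per hour = 1.46667 ft/s.
Thus 2.741 × 1.46667 ≈ 4.020 ft/s.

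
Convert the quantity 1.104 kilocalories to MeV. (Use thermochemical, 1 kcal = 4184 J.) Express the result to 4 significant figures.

1 kilocalorie = 2.61145e+16 megaelectronvolts.
So 1.104 × 2.61145e+16 ≈ 2.883e+16 MeV.

2.883e+16 megaelectronvolts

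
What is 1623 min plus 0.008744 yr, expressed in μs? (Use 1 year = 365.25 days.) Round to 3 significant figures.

3.73e+11 μs

1623 min = 9.73800e+10 μs and 0.008744 yr = 2.75940e+11 μs.
9.73800e+10 + 2.75940e+11 ≈ 3.73e+11 μs.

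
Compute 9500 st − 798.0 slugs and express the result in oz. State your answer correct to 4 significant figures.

1.717 × 10^6 ounces

9500 st = 2.12800 × 10^6 oz and 798.0 slug = 410798 oz.
2.12800 × 10^6 − 410798 ≈ 1.717 × 10^6 oz.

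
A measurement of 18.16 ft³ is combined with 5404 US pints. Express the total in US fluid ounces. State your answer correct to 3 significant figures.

104000 US fl oz

18.16 ft³ = 17388.3 US fl oz and 5404 US pt = 86464.0 US fl oz.
17388.3 + 86464.0 ≈ 104000 US fl oz.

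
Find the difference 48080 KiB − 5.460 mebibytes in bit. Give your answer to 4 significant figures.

3.481e+8 bit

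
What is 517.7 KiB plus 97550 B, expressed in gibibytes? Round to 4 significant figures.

0.0005846 gibibytes

517.7 KiB = 0.000493717 GiB and 97550 B = 9.08505 × 10^-5 GiB.
0.000493717 + 9.08505 × 10^-5 ≈ 0.0005846 GiB.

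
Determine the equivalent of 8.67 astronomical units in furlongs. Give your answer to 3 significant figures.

1 au = 7.43646e+8 furlong.
Then 8.67 × 7.43646e+8 ≈ 6.45e+9 furlong.

6.45e+9 furlong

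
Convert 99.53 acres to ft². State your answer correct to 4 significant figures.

1 acre = 43560.0 ft².
Then 99.53 × 43560.0 ≈ 4.336 × 10^6 ft².

4.336 × 10^6 square feet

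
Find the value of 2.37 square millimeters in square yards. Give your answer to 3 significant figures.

2.83 × 10^-6 yd²

1 mm² = 1.19599 × 10^-6 square yards.
2.37 × 1.19599 × 10^-6 ≈ 2.83 × 10^-6 yd².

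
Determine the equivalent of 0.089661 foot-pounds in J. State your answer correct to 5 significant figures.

0.12156 J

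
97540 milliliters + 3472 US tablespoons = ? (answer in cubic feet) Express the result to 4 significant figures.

5.258 ft³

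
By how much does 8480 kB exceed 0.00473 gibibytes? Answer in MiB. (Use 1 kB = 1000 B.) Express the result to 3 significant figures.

8480 kB = 8.08716 MiB and 0.00473 GiB = 4.84352 MiB.
8.08716 − 4.84352 ≈ 3.24 MiB.

3.24 MiB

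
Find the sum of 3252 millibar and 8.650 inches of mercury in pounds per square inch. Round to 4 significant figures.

3252 mbar = 47.1663 psi and 8.650 inHg = 4.24848 psi.
47.1663 + 4.24848 ≈ 51.41 psi.

51.41 psi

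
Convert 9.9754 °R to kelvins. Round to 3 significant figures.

5.54 K

°R = K × 9/5.
Applying the formula gives 5.54 K.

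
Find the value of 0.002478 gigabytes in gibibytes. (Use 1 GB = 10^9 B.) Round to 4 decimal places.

1 gigabyte = 0.931323 GiB.
Thus 0.002478 × 0.931323 ≈ 0.0023 GiB.

0.0023 GiB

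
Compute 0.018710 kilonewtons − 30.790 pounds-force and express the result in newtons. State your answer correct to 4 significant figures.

-118.3 N

0.018710 kN = 18.7100 N and 30.790 lbf = 136.961 N.
18.7100 − 136.961 ≈ -118.3 N.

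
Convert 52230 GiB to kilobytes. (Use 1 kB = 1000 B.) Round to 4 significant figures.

5.608 × 10^10 kB

1 GiB = 1.07374 × 10^6 kB.
Then 52230 × 1.07374 × 10^6 ≈ 5.608 × 10^10 kB.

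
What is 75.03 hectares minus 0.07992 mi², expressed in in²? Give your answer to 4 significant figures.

75.03 ha = 1.16297e+9 in² and 0.07992 mi² = 3.20838e+8 in².
1.16297e+9 − 3.20838e+8 ≈ 8.421e+8 in².

8.421e+8 square inches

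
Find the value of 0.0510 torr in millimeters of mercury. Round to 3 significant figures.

1 torr = 1.00000 mmHg.
0.0510 × 1.00000 ≈ 0.0510 mmHg.

0.0510 mmHg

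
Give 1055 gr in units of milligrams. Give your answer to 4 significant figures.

68360 milligrams

1 grain = 64.7989 milligrams.
Thus 1055 × 64.7989 ≈ 68360 mg.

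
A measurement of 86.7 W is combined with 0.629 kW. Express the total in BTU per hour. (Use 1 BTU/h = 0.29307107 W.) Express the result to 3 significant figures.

2440 BTU per hour

86.7 W = 295.833 BTU/h and 0.629 kW = 2146.24 BTU/h.
295.833 + 2146.24 ≈ 2440 BTU/h.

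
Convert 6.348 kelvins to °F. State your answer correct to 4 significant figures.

-448.2 degrees Fahrenheit

K = (°F + 459.67) × 5/9.
Applying the formula gives -448.2 °F.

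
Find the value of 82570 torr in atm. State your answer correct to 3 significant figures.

109 atmospheres

1 torr = 0.00131579 atm.
So 82570 × 0.00131579 ≈ 109 atm.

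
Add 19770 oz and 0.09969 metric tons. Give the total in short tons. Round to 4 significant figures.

0.7277 short tons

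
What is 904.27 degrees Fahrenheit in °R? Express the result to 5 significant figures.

°R = °F + 459.67.
Applying the formula gives 1363.9 °R.

1363.9 °R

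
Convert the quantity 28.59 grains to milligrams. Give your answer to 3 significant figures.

1 gr = 64.7989 mg.
So 28.59 × 64.7989 ≈ 1850 mg.

1850 milligrams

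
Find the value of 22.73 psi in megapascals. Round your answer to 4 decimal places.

1 psi = 0.00689476 MPa.
So 22.73 × 0.00689476 ≈ 0.1567 MPa.

0.1567 megapascals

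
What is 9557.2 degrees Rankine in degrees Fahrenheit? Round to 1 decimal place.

9097.5 °F

°R = °F + 459.67.
Applying the formula gives 9097.5 °F.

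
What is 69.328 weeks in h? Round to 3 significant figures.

11600 h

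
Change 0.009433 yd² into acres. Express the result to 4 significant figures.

1 yd² = 0.000206612 acre.
So 0.009433 × 0.000206612 ≈ 1.949e-6 acre.

1.949e-6 acres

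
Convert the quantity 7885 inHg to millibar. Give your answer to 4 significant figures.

267000 mbar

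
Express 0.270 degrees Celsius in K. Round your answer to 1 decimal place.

K = °C + 273.15.
Applying the formula gives 273.4 K.

273.4 K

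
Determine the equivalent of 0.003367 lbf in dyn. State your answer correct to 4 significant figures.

1 lbf = 444822 dynes.
Thus 0.003367 × 444822 ≈ 1498 dyn.

1498 dynes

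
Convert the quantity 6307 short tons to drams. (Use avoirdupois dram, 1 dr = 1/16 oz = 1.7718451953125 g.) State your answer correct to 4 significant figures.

3.229e+9 drams

1 short ton = 512000 dr.
Then 6307 × 512000 ≈ 3.229e+9 dr.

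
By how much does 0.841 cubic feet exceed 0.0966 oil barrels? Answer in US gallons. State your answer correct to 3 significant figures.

2.23 US gal

0.841 ft³ = 6.29112 US gal and 0.0966 bbl = 4.05720 US gal.
6.29112 − 4.05720 ≈ 2.23 US gal.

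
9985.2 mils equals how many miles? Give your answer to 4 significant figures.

1 mil = 1.57828 × 10^-8 miles.
9985.2 × 1.57828 × 10^-8 ≈ 0.0001576 mi.

0.0001576 miles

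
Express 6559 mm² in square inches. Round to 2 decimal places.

10.17 in²

1 mm² = 0.00155000 in².
Then 6559 × 0.00155000 ≈ 10.17 in².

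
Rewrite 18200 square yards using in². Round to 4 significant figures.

2.359 × 10^7 in²

1 yd² = 1296.00 square inches.
So 18200 × 1296.00 ≈ 2.359 × 10^7 in².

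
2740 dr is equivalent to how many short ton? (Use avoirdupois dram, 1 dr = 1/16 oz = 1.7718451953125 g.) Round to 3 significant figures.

1 dr = 1.953125 × 10^-6 short ton.
So 2740 × 1.953125 × 10^-6 ≈ 0.00535 short ton.

0.00535 short ton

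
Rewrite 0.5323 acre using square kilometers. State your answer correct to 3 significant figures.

0.00215 km²

1 acre = 0.00404686 km².
Thus 0.5323 × 0.00404686 ≈ 0.00215 km².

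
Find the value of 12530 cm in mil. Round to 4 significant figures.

4.933e+6 mil

1 centimeter = 393.701 mil.
Then 12530 × 393.701 ≈ 4.933e+6 mil.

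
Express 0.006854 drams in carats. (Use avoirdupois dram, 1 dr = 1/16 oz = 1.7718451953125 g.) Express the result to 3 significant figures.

0.0607 ct

1 dram = 8.85923 carats.
So 0.006854 × 8.85923 ≈ 0.0607 ct.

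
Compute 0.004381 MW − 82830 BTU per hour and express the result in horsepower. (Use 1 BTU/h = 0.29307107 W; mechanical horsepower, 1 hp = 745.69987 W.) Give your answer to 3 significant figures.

0.004381 MW = 5.87502 hp and 82830 BTU/h = 32.5534 hp.
5.87502 − 32.5534 ≈ -26.7 hp.

-26.7 hp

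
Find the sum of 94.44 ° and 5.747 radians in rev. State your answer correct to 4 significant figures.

94.44 ° = 0.262333 rev and 5.747 rad = 0.914663 rev.
0.262333 + 0.914663 ≈ 1.177 rev.

1.177 revolutions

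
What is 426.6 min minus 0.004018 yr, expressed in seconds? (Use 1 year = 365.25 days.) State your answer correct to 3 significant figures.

-101000 seconds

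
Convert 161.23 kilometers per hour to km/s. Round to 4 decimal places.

1 kilometer per hour = 0.000277778 kilometers per second.
Then 161.23 × 0.000277778 ≈ 0.0448 km/s.

0.0448 km/s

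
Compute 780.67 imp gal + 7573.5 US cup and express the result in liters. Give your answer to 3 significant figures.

5340 liters

780.67 imp gal = 3549.00 L and 7573.5 US cup = 1791.80 L.
3549.00 + 1791.80 ≈ 5340 L.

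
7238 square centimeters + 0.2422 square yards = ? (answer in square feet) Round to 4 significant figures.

7238 cm² = 7.79092 ft² and 0.2422 yd² = 2.17980 ft².
7.79092 + 2.17980 ≈ 9.971 ft².

9.971 ft²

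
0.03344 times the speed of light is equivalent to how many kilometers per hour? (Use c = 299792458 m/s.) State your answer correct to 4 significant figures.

3.609e+7 km/h

1 speed of light = 1.07925e+9 kilometers per hour.
0.03344 × 1.07925e+9 ≈ 3.609e+7 km/h.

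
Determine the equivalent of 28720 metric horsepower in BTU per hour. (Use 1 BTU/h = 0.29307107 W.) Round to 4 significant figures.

1 metric horsepower = 2509.63 BTU per hour.
So 28720 × 2509.63 ≈ 7.208 × 10^7 BTU/h.

7.208 × 10^7 BTU/h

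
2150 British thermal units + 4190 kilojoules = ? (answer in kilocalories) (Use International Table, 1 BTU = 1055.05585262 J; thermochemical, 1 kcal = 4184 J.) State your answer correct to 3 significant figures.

2150 BTU = 542.153 kcal and 4190 kJ = 1001.43 kcal.
542.153 + 1001.43 ≈ 1540 kcal.

1540 kilocalories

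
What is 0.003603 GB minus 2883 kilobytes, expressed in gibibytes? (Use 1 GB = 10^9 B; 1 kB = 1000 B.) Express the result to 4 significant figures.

0.0006706 gibibytes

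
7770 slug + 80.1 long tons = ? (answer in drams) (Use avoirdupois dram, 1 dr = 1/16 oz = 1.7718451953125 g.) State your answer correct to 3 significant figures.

1.10e+8 drams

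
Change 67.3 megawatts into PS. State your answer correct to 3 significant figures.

91500 metric horsepower

1 MW = 1359.62 metric horsepower.
Thus 67.3 × 1359.62 ≈ 91500 PS.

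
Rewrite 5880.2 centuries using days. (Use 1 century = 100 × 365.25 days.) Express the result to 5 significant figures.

1 century = 36525.0 days.
5880.2 × 36525.0 ≈ 2.1477e+8 d.

2.1477e+8 d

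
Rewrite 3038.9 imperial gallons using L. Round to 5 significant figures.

13815 liters

1 imp gal = 4.54609 liters.
3038.9 × 4.54609 ≈ 13815 L.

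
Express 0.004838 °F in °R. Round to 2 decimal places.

459.67 °R

°R = °F + 459.67.
Applying the formula gives 459.67 °R.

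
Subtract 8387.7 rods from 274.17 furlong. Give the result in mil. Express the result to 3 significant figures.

5.11e+8 mils

274.17 furlong = 2.17143e+9 mil and 8387.7 rod = 1.66076e+9 mil.
2.17143e+9 − 1.66076e+9 ≈ 5.11e+8 mil.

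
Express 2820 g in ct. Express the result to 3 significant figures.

1 gram = 5.00000 carats.
So 2820 × 5.00000 ≈ 14100 ct.

14100 ct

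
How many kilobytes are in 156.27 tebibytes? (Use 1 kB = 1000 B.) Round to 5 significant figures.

1 tebibyte = 1.09951 × 10^9 kB.
156.27 × 1.09951 × 10^9 ≈ 1.7182 × 10^11 kB.

1.7182 × 10^11 kB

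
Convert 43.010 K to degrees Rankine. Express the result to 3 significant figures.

77.4 °R

°R = K × 9/5.
Applying the formula gives 77.4 °R.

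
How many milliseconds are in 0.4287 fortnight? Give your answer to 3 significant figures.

1 fortnight = 1.20960e+9 ms.
So 0.4287 × 1.20960e+9 ≈ 5.19e+8 ms.

5.19e+8 ms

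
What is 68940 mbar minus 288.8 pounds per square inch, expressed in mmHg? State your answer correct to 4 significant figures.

36770 millimeters of mercury

68940 mbar = 51709.2 mmHg and 288.8 psi = 14935.3 mmHg.
51709.2 − 14935.3 ≈ 36770 mmHg.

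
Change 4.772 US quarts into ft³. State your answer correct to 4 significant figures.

0.1595 ft³

1 US quart = 0.0334201 ft³.
So 4.772 × 0.0334201 ≈ 0.1595 ft³.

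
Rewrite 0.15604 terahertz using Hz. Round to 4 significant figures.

1 terahertz = 1.00000e+12 hertz.
0.15604 × 1.00000e+12 ≈ 1.560e+11 Hz.

1.560e+11 hertz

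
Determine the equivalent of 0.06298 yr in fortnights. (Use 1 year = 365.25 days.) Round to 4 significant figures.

1 yr = 26.0893 fortnight.
So 0.06298 × 26.0893 ≈ 1.643 fortnight.

1.643 fortnight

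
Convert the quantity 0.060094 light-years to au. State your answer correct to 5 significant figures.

3800.4 au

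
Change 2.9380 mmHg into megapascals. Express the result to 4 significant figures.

0.0003917 MPa

1 millimeter of mercury = 0.000133322 MPa.
Thus 2.9380 × 0.000133322 ≈ 0.0003917 MPa.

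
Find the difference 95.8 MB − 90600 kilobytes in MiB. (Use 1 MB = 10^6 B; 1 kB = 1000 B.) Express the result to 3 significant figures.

95.8 MB = 91.3620 MiB and 90600 kB = 86.4029 MiB.
91.3620 − 86.4029 ≈ 4.96 MiB.

4.96 mebibytes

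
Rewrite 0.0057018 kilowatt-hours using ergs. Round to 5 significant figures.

1 kilowatt-hour = 3.60000 × 10^13 erg.
So 0.0057018 × 3.60000 × 10^13 ≈ 2.0526 × 10^11 erg.

2.0526 × 10^11 erg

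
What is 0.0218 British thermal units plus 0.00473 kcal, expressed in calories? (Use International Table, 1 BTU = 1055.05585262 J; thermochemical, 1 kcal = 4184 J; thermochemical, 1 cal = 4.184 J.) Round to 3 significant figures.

10.2 calories

0.0218 BTU = 5.49718 cal and 0.00473 kcal = 4.73000 cal.
5.49718 + 4.73000 ≈ 10.2 cal.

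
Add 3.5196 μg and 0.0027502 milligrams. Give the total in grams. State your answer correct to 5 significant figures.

6.2698 × 10^-6 g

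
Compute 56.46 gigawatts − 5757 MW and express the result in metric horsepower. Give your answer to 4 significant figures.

6.894 × 10^7 metric horsepower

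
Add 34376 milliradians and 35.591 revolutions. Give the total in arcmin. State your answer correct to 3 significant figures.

34376 mrad = 118176 arcmin and 35.591 rev = 768766 arcmin.
118176 + 768766 ≈ 887000 arcmin.

887000 arcminutes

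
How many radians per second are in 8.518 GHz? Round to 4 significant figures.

1 GHz = 6.28319e+9 rad/s.
Thus 8.518 × 6.28319e+9 ≈ 5.352e+10 rad/s.

5.352e+10 rad/s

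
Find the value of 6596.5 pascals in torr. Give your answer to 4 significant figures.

1 pascal = 0.00750062 torr.
Then 6596.5 × 0.00750062 ≈ 49.48 torr.

49.48 torr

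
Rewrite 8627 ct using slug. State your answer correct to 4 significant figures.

1 ct = 1.37044 × 10^-5 slug.
Thus 8627 × 1.37044 × 10^-5 ≈ 0.1182 slug.

0.1182 slug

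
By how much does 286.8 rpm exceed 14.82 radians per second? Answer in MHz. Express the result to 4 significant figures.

286.8 rpm = 4.78000e-6 MHz and 14.82 rad/s = 2.35868e-6 MHz.
4.78000e-6 − 2.35868e-6 ≈ 2.421e-6 MHz.

2.421e-6 MHz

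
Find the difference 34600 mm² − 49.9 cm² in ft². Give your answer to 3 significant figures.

0.319 square feet

34600 mm² = 0.372431 ft² and 49.9 cm² = 0.0537119 ft².
0.372431 − 0.0537119 ≈ 0.319 ft².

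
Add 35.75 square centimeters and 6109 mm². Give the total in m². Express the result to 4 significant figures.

35.75 cm² = 0.00357500 m² and 6109 mm² = 0.00610900 m².
0.00357500 + 0.00610900 ≈ 0.009684 m².

0.009684 m²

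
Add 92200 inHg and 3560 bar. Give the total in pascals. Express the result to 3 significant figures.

6.68e+8 Pa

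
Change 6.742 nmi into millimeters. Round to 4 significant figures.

1 nmi = 1.85200e+6 mm.
Thus 6.742 × 1.85200e+6 ≈ 1.249e+7 mm.

1.249e+7 mm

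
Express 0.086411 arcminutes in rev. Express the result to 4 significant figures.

4.001e-6 revolutions

1 arcminute = 4.62963e-5 rev.
0.086411 × 4.62963e-5 ≈ 4.001e-6 rev.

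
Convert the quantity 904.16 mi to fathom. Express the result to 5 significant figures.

795660 fathoms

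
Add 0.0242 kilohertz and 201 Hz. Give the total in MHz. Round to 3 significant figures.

0.000225 MHz

0.0242 kHz = 2.42000e-5 MHz and 201 Hz = 0.000201000 MHz.
2.42000e-5 + 0.000201000 ≈ 0.000225 MHz.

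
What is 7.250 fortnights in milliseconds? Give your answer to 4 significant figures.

1 fortnight = 1.20960 × 10^9 ms.
Then 7.250 × 1.20960 × 10^9 ≈ 8.770 × 10^9 ms.

8.770 × 10^9 milliseconds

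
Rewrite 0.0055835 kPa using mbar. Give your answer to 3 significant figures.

1 kPa = 10.0000 mbar.
Then 0.0055835 × 10.0000 ≈ 0.0558 mbar.

0.0558 mbar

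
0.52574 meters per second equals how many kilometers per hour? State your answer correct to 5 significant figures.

1.8927 km/h

1 meter per second = 3.60000 kilometers per hour.
Thus 0.52574 × 3.60000 ≈ 1.8927 km/h.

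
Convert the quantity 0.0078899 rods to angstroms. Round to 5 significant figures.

1 rod = 5.02920 × 10^10 angstroms.
Then 0.0078899 × 5.02920 × 10^10 ≈ 3.9680 × 10^8 Å.

3.9680 × 10^8 Å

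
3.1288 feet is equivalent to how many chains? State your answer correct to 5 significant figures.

0.047406 chains

1 ft = 0.0151515 chain.
3.1288 × 0.0151515 ≈ 0.047406 chain.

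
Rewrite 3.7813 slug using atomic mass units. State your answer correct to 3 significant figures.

3.32e+28 u

1 slug = 8.78865e+27 atomic mass units.
So 3.7813 × 8.78865e+27 ≈ 3.32e+28 u.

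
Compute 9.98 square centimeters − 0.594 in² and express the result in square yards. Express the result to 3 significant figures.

9.98 cm² = 0.00119360 yd² and 0.594 in² = 0.000458333 yd².
0.00119360 − 0.000458333 ≈ 0.000735 yd².

0.000735 yd²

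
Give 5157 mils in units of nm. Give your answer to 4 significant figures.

1 mil = 25400.0 nanometers.
5157 × 25400.0 ≈ 1.310e+8 nm.

1.310e+8 nm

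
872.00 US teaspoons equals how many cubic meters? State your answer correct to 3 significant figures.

0.00430 m³

1 US tsp = 4.92892e-6 m³.
872.00 × 4.92892e-6 ≈ 0.00430 m³.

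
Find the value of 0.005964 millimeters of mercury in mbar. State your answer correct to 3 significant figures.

1 mmHg = 1.33322 millibar.
Thus 0.005964 × 1.33322 ≈ 0.00795 mbar.

0.00795 millibar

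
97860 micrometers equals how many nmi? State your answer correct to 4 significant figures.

5.284e-5 nmi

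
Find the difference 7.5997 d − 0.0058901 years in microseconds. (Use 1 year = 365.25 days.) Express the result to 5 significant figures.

4.7074e+11 μs

7.5997 d = 6.56614e+11 μs and 0.0058901 yr = 1.85877e+11 μs.
6.56614e+11 − 1.85877e+11 ≈ 4.7074e+11 μs.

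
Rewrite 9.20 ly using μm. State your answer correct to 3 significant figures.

8.70 × 10^22 micrometers

1 ly = 9.46073 × 10^21 μm.
So 9.20 × 9.46073 × 10^21 ≈ 8.70 × 10^22 μm.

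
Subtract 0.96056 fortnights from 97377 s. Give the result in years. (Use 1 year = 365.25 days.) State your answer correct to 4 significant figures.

-0.03373 years

97377 s = 0.00308569 yr and 0.96056 fortnight = 0.0368182 yr.
0.00308569 − 0.0368182 ≈ -0.03373 yr.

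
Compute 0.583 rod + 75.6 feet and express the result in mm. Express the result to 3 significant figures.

0.583 rod = 2932.02 mm and 75.6 ft = 23042.9 mm.
2932.02 + 23042.9 ≈ 26000 mm.

26000 millimeters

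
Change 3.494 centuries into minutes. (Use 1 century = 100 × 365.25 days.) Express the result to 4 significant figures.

1.838e+8 min

1 century = 5.25960e+7 min.
So 3.494 × 5.25960e+7 ≈ 1.838e+8 min.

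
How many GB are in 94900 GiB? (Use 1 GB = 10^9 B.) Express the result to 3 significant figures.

102000 gigabytes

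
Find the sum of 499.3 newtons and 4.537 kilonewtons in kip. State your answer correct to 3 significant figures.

499.3 N = 0.112247 kip and 4.537 kN = 1.01996 kip.
0.112247 + 1.01996 ≈ 1.13 kip.

1.13 kip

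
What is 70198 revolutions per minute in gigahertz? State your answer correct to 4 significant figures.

1.170e-6 gigahertz

1 rpm = 1.66667e-11 GHz.
Then 70198 × 1.66667e-11 ≈ 1.170e-6 GHz.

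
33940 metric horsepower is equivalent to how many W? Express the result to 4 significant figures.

2.496 × 10^7 W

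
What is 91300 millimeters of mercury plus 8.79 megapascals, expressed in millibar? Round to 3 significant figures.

210000 millibar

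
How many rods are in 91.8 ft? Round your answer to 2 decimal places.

5.56 rods

1 ft = 0.0606061 rod.
So 91.8 × 0.0606061 ≈ 5.56 rod.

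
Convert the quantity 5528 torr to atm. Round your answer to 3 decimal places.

1 torr = 0.00131579 atm.
Thus 5528 × 0.00131579 ≈ 7.274 atm.

7.274 atmospheres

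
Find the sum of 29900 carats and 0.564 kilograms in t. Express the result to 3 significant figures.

29900 ct = 0.00598000 t and 0.564 kg = 0.000564000 t.
0.00598000 + 0.000564000 ≈ 0.00654 t.

0.00654 t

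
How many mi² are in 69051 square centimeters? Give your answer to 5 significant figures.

1 cm² = 3.86102e-11 mi².
69051 × 3.86102e-11 ≈ 2.6661e-6 mi².

2.6661e-6 square miles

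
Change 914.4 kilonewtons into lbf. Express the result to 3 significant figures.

1 kilonewton = 224.809 lbf.
914.4 × 224.809 ≈ 206000 lbf.

206000 lbf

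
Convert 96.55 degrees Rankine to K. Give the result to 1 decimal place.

53.6 K

°R = K × 9/5.
Applying the formula gives 53.6 K.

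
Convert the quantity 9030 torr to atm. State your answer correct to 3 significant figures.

11.9 atm

1 torr = 0.00131579 atmospheres.
Thus 9030 × 0.00131579 ≈ 11.9 atm.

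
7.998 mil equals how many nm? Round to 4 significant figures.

1 mil = 25400.0 nm.
So 7.998 × 25400.0 ≈ 203100 nm.

203100 nm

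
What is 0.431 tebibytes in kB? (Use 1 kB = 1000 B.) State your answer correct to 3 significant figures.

1 tebibyte = 1.09951e+9 kB.
So 0.431 × 1.09951e+9 ≈ 4.74e+8 kB.

4.74e+8 kilobytes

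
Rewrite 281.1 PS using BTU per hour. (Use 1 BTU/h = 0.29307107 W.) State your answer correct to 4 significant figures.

705500 BTU/h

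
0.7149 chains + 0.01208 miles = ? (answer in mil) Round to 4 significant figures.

0.7149 chain = 566201 mil and 0.01208 mi = 765389 mil.
566201 + 765389 ≈ 1.332 × 10^6 mil.

1.332 × 10^6 mils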